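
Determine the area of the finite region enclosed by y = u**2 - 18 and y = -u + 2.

Set the curves equal: u**2 - 18 = -u + 2, so u**2 + u - 20 = 0, which factors as (u - 4)*(u + 5) = 0. The curves meet at u = -5, 4.
On [-5, 4], y = -u + 2 is on top; that piece has area ∫[-5,4] (-(u**2 + u - 20)) du = 243/2.

243/2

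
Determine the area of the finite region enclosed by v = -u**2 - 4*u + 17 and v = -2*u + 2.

Set the curves equal: -u**2 - 4*u + 17 = -2*u + 2, so -u**2 - 2*u + 15 = 0, which factors as -(u - 3)*(u + 5) = 0. The curves meet at u = -5, 3.
On [-5, 3], v = -u**2 - 4*u + 17 is on top; that piece has area ∫[-5,3] (-u**2 - 2*u + 15) du = 256/3.

256/3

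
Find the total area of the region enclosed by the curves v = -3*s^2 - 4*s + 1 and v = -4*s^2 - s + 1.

9/2

Set the curves equal: -3*s^2 - 4*s + 1 = -4*s^2 - s + 1, so s^2 - 3*s = 0, which factors as s*(s - 3) = 0. The curves meet at s = 0, 3.
On [0, 3], v = -4*s^2 - s + 1 is on top; that piece has area ∫[0,3] (-(s^2 - 3*s)) ds = 9/2.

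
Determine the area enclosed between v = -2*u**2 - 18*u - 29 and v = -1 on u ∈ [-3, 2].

The difference (-2*u**2 - 18*u - 29) - (-1) = -2*u**2 - 18*u - 28 changes sign at u = -2 inside [-3, 2], so split the integral there.
∫[-3,-2] (-2*u**2 - 18*u - 28) du = 13/3.
∫[-2,2] (-2*u**2 - 18*u - 28) du = -368/3; the area of that piece is 368/3.
Total area = 13/3 + 368/3 = 127.

127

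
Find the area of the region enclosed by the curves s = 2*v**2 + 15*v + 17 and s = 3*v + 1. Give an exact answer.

Both boundary curves give s as a function of v, so integrate with respect to v. Setting them equal: 2*v**2 + 12*v + 16 = 0, i.e. 2*(v + 2)*(v + 4) = 0, so they meet at v = -4, -2.
For v in [-4, -2], s = 2*v**2 + 15*v + 17 is on the left; area = ∫[-4,-2] (-(2*v**2 + 12*v + 16)) dv = 8/3.

8/3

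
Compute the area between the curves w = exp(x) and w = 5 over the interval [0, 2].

The difference (exp(x)) - (5) = exp(x) - 5 changes sign at x = log(5) inside [0, 2], so split the integral there.
∫[0,log(5)] (exp(x) - 5) dx = 4 - log(3125); the area of that piece is -4 + log(3125).
∫[log(5),2] (exp(x) - 5) dx = -15 + exp(2) + 5*log(5).
Total area = (-4 + log(3125)) + (-15 + exp(2) + 5*log(5)) = -19 + exp(2) + 10*log(5).

-19 + exp(2) + 10*log(5)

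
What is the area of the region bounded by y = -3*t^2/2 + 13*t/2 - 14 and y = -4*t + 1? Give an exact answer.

27/4

Set the curves equal: -3*t^2/2 + 13*t/2 - 14 = -4*t + 1, so -3*t^2/2 + 21*t/2 - 15 = 0, which factors as -3*(t - 5)*(t - 2)/2 = 0. The curves meet at t = 2, 5.
On [2, 5], y = -3*t^2/2 + 13*t/2 - 14 is on top; that piece has area ∫[2,5] (-3*t^2/2 + 21*t/2 - 15) dt = 27/4.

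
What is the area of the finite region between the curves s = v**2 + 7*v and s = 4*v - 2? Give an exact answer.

Both boundary curves give s as a function of v, so integrate with respect to v. Setting them equal: v**2 + 3*v + 2 = 0, i.e. (v + 1)*(v + 2) = 0, so they meet at v = -2, -1.
For v in [-2, -1], s = v**2 + 7*v is on the left; area = ∫[-2,-1] (-(v**2 + 3*v + 2)) dv = 1/6.

1/6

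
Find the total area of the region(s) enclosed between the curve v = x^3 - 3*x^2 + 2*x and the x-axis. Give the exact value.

1/2

The curve meets the x-axis where x^3 - 3*x^2 + 2*x = 0, i.e. x*(x - 2)*(x - 1) = 0, at x = 0, 1, 2.
On [0, 1] the curve lies above the axis; ∫[0,1] (x^3 - 3*x^2 + 2*x) dx = 1/4, giving area 1/4.
On [1, 2] the curve lies below the axis; ∫[1,2] (x^3 - 3*x^2 + 2*x) dx = -1/4, giving area 1/4.
Total area = 1/4 + 1/4 = 1/2.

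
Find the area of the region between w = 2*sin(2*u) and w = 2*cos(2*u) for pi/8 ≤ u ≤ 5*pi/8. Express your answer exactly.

2*sqrt(2)

On [pi/8, 5*pi/8], (2*sin(2*u)) - (2*cos(2*u)) = 2*sin(2*u) - 2*cos(2*u) is ≥ 0 throughout, so the area is a single integral of |2*sin(2*u) - 2*cos(2*u)|.
∫[pi/8,5*pi/8] (2*sin(2*u) - 2*cos(2*u)) du = 2*sqrt(2).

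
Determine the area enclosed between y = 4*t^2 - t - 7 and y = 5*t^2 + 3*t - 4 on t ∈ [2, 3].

58/3

On [2, 3], (4*t^2 - t - 7) - (5*t^2 + 3*t - 4) = -t^2 - 4*t - 3 is ≤ 0 throughout, so the area is a single integral of |-t^2 - 4*t - 3|.
∫[2,3] (-t^2 - 4*t - 3) dt = -58/3; the area of that piece is 58/3.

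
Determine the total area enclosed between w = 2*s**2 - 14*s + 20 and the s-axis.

The curve meets the s-axis where 2*s**2 - 14*s + 20 = 0, i.e. 2*(s - 5)*(s - 2) = 0, at s = 2, 5.
On [2, 5] the curve lies below the axis; ∫[2,5] (2*s**2 - 14*s + 20) ds = -9, giving area 9.

9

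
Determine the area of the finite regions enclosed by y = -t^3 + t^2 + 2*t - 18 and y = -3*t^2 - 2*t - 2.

Set the curves equal: -t^3 + t^2 + 2*t - 18 = -3*t^2 - 2*t - 2, so -t^3 + 4*t^2 + 4*t - 16 = 0, which factors as -(t - 4)*(t - 2)*(t + 2) = 0. The curves meet at t = -2, 2, 4.
On [-2, 2], y = -3*t^2 - 2*t - 2 is on top; that piece has area ∫[-2,2] (-(-t^3 + 4*t^2 + 4*t - 16)) dt = 128/3.
On [2, 4], y = -t^3 + t^2 + 2*t - 18 is on top; that piece has area ∫[2,4] (-t^3 + 4*t^2 + 4*t - 16) dt = 20/3.
Total enclosed area = 128/3 + 20/3 = 148/3.

148/3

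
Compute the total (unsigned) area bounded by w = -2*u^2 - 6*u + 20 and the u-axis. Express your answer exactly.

343/3

The curve meets the u-axis where -2*u^2 - 6*u + 20 = 0, i.e. -2*(u - 2)*(u + 5) = 0, at u = -5, 2.
On [-5, 2] the curve lies above the axis; ∫[-5,2] (-2*u^2 - 6*u + 20) du = 343/3, giving area 343/3.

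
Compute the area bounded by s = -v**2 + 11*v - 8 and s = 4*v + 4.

Both boundary curves give s as a function of v, so integrate with respect to v. Setting them equal: -v**2 + 7*v - 12 = 0, i.e. -(v - 4)*(v - 3) = 0, so they meet at v = 3, 4.
For v in [3, 4], s = -v**2 + 11*v - 8 is on the right; area = ∫[3,4] (-v**2 + 7*v - 12) dv = 1/6.

1/6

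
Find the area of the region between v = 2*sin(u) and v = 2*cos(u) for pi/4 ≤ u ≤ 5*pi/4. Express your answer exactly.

On [pi/4, 5*pi/4], (2*sin(u)) - (2*cos(u)) = 2*sin(u) - 2*cos(u) is ≥ 0 throughout, so the area is a single integral of |2*sin(u) - 2*cos(u)|.
∫[pi/4,5*pi/4] (2*sin(u) - 2*cos(u)) du = 4*sqrt(2).

4*sqrt(2)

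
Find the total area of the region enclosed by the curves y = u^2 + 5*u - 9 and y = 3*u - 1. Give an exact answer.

36

Set the curves equal: u^2 + 5*u - 9 = 3*u - 1, so u^2 + 2*u - 8 = 0, which factors as (u - 2)*(u + 4) = 0. The curves meet at u = -4, 2.
On [-4, 2], y = 3*u - 1 is on top; that piece has area ∫[-4,2] (-(u^2 + 2*u - 8)) du = 36.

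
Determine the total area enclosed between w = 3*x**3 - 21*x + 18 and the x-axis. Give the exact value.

393/4

The curve meets the x-axis where 3*x**3 - 21*x + 18 = 0, i.e. 3*(x - 2)*(x - 1)*(x + 3) = 0, at x = -3, 1, 2.
On [-3, 1] the curve lies above the axis; ∫[-3,1] (3*x**3 - 21*x + 18) dx = 96, giving area 96.
On [1, 2] the curve lies below the axis; ∫[1,2] (3*x**3 - 21*x + 18) dx = -9/4, giving area 9/4.
Total area = 96 + 9/4 = 393/4.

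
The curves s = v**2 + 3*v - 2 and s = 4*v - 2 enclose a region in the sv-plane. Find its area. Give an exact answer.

1/6

Both boundary curves give s as a function of v, so integrate with respect to v. Setting them equal: v**2 - v = 0, i.e. v*(v - 1) = 0, so they meet at v = 0, 1.
For v in [0, 1], s = v**2 + 3*v - 2 is on the left; area = ∫[0,1] (-(v**2 - v)) dv = 1/6.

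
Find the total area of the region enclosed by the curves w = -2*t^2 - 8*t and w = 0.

64/3

Set the curves equal: -2*t^2 - 8*t = 0, so -2*t^2 - 8*t = 0, which factors as -2*t*(t + 4) = 0. The curves meet at t = -4, 0.
On [-4, 0], w = -2*t^2 - 8*t is on top; that piece has area ∫[-4,0] (-2*t^2 - 8*t) dt = 64/3.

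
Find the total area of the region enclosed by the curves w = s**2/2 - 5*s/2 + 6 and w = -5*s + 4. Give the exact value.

Set the curves equal: s**2/2 - 5*s/2 + 6 = -5*s + 4, so s**2/2 + 5*s/2 + 2 = 0, which factors as (s + 1)*(s + 4)/2 = 0. The curves meet at s = -4, -1.
On [-4, -1], w = -5*s + 4 is on top; that piece has area ∫[-4,-1] (-(s**2/2 + 5*s/2 + 2)) ds = 9/4.

9/4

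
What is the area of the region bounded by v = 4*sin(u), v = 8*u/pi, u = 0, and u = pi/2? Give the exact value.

On [0, pi/2], (4*sin(u)) - (8*u/pi) = -8*u/pi + 4*sin(u) is ≥ 0 throughout, so the area is a single integral of |-8*u/pi + 4*sin(u)|.
∫[0,pi/2] (-8*u/pi + 4*sin(u)) du = 4 - pi.

4 - pi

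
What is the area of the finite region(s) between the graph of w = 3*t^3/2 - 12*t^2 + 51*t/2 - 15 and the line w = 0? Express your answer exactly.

The curve meets the t-axis where 3*t^3/2 - 12*t^2 + 51*t/2 - 15 = 0, i.e. 3*(t - 5)*(t - 2)*(t - 1)/2 = 0, at t = 1, 2, 5.
On [1, 2] the curve lies above the axis; ∫[1,2] (3*t^3/2 - 12*t^2 + 51*t/2 - 15) dt = 7/8, giving area 7/8.
On [2, 5] the curve lies below the axis; ∫[2,5] (3*t^3/2 - 12*t^2 + 51*t/2 - 15) dt = -135/8, giving area 135/8.
Total area = 7/8 + 135/8 = 71/4.

71/4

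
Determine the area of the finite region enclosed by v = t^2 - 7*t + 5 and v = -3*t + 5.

Set the curves equal: t^2 - 7*t + 5 = -3*t + 5, so t^2 - 4*t = 0, which factors as t*(t - 4) = 0. The curves meet at t = 0, 4.
On [0, 4], v = -3*t + 5 is on top; that piece has area ∫[0,4] (-(t^2 - 4*t)) dt = 32/3.

32/3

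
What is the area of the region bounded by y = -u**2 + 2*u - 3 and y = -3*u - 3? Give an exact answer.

125/6

Set the curves equal: -u**2 + 2*u - 3 = -3*u - 3, so -u**2 + 5*u = 0, which factors as -u*(u - 5) = 0. The curves meet at u = 0, 5.
On [0, 5], y = -u**2 + 2*u - 3 is on top; that piece has area ∫[0,5] (-u**2 + 5*u) du = 125/6.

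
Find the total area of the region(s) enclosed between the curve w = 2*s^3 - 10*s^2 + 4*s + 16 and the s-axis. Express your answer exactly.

253/6

The curve meets the s-axis where 2*s^3 - 10*s^2 + 4*s + 16 = 0, i.e. 2*(s - 4)*(s - 2)*(s + 1) = 0, at s = -1, 2, 4.
On [-1, 2] the curve lies above the axis; ∫[-1,2] (2*s^3 - 10*s^2 + 4*s + 16) ds = 63/2, giving area 63/2.
On [2, 4] the curve lies below the axis; ∫[2,4] (2*s^3 - 10*s^2 + 4*s + 16) ds = -32/3, giving area 32/3.
Total area = 63/2 + 32/3 = 253/6.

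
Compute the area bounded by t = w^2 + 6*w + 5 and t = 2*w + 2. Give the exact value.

4/3

Both boundary curves give t as a function of w, so integrate with respect to w. Setting them equal: w^2 + 4*w + 3 = 0, i.e. (w + 1)*(w + 3) = 0, so they meet at w = -3, -1.
For w in [-3, -1], t = w^2 + 6*w + 5 is on the left; area = ∫[-3,-1] (-(w^2 + 4*w + 3)) dw = 4/3.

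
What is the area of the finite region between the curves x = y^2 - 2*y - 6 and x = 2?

Both boundary curves give x as a function of y, so integrate with respect to y. Setting them equal: y^2 - 2*y - 8 = 0, i.e. (y - 4)*(y + 2) = 0, so they meet at y = -2, 4.
For y in [-2, 4], x = y^2 - 2*y - 6 is on the left; area = ∫[-2,4] (-(y^2 - 2*y - 8)) dy = 36.

36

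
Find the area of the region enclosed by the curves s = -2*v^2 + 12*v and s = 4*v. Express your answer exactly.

64/3

Both boundary curves give s as a function of v, so integrate with respect to v. Setting them equal: -2*v^2 + 8*v = 0, i.e. -2*v*(v - 4) = 0, so they meet at v = 0, 4.
For v in [0, 4], s = -2*v^2 + 12*v is on the right; area = ∫[0,4] (-2*v^2 + 8*v) dv = 64/3.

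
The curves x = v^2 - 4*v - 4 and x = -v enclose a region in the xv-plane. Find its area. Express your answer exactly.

125/6

Both boundary curves give x as a function of v, so integrate with respect to v. Setting them equal: v^2 - 3*v - 4 = 0, i.e. (v - 4)*(v + 1) = 0, so they meet at v = -1, 4.
For v in [-1, 4], x = v^2 - 4*v - 4 is on the left; area = ∫[-1,4] (-(v^2 - 3*v - 4)) dv = 125/6.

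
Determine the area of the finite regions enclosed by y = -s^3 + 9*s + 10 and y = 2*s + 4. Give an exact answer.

Set the curves equal: -s^3 + 9*s + 10 = 2*s + 4, so -s^3 + 7*s + 6 = 0, which factors as -(s - 3)*(s + 1)*(s + 2) = 0. The curves meet at s = -2, -1, 3.
On [-2, -1], y = 2*s + 4 is on top; that piece has area ∫[-2,-1] (-(-s^3 + 7*s + 6)) ds = 3/4.
On [-1, 3], y = -s^3 + 9*s + 10 is on top; that piece has area ∫[-1,3] (-s^3 + 7*s + 6) ds = 32.
Total enclosed area = 3/4 + 32 = 131/4.

131/4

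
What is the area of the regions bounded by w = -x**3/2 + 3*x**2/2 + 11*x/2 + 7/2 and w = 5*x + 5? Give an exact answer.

Set the curves equal: -x**3/2 + 3*x**2/2 + 11*x/2 + 7/2 = 5*x + 5, so -x**3/2 + 3*x**2/2 + x/2 - 3/2 = 0, which factors as -(x - 3)*(x - 1)*(x + 1)/2 = 0. The curves meet at x = -1, 1, 3.
On [-1, 1], w = 5*x + 5 is on top; that piece has area ∫[-1,1] (-(-x**3/2 + 3*x**2/2 + x/2 - 3/2)) dx = 2.
On [1, 3], w = -x**3/2 + 3*x**2/2 + 11*x/2 + 7/2 is on top; that piece has area ∫[1,3] (-x**3/2 + 3*x**2/2 + x/2 - 3/2) dx = 2.
Total enclosed area = 2 + 2 = 4.

4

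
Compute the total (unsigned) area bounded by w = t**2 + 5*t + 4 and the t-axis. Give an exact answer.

9/2

The curve meets the t-axis where t**2 + 5*t + 4 = 0, i.e. (t + 1)*(t + 4) = 0, at t = -4, -1.
On [-4, -1] the curve lies below the axis; ∫[-4,-1] (t**2 + 5*t + 4) dt = -9/2, giving area 9/2.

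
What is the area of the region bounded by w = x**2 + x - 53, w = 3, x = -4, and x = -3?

283/6

On [-4, -3], (x**2 + x - 53) - (3) = x**2 + x - 56 is ≤ 0 throughout, so the area is a single integral of |x**2 + x - 56|.
∫[-4,-3] (x**2 + x - 56) dx = -283/6; the area of that piece is 283/6.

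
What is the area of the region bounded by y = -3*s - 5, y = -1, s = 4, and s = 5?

On [4, 5], (-3*s - 5) - (-1) = -3*s - 4 is ≤ 0 throughout, so the area is a single integral of |-3*s - 4|.
∫[4,5] (-3*s - 4) ds = -35/2; the area of that piece is 35/2.

35/2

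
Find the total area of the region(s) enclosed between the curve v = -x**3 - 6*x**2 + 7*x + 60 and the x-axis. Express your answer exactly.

The curve meets the x-axis where -x**3 - 6*x**2 + 7*x + 60 = 0, i.e. -(x - 3)*(x + 4)*(x + 5) = 0, at x = -5, -4, 3.
On [-5, -4] the curve lies below the axis; ∫[-5,-4] (-x**3 - 6*x**2 + 7*x + 60) dx = -5/4, giving area 5/4.
On [-4, 3] the curve lies above the axis; ∫[-4,3] (-x**3 - 6*x**2 + 7*x + 60) dx = 1029/4, giving area 1029/4.
Total area = 5/4 + 1029/4 = 517/2.

517/2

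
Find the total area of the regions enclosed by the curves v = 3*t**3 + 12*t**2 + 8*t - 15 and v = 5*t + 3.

Set the curves equal: 3*t**3 + 12*t**2 + 8*t - 15 = 5*t + 3, so 3*t**3 + 12*t**2 + 3*t - 18 = 0, which factors as 3*(t - 1)*(t + 2)*(t + 3) = 0. The curves meet at t = -3, -2, 1.
On [-3, -2], v = 3*t**3 + 12*t**2 + 8*t - 15 is on top; that piece has area ∫[-3,-2] (3*t**3 + 12*t**2 + 3*t - 18) dt = 7/4.
On [-2, 1], v = 5*t + 3 is on top; that piece has area ∫[-2,1] (-(3*t**3 + 12*t**2 + 3*t - 18)) dt = 135/4.
Total enclosed area = 7/4 + 135/4 = 71/2.

71/2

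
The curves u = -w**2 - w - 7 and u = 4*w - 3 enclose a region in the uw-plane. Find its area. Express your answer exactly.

Both boundary curves give u as a function of w, so integrate with respect to w. Setting them equal: -w**2 - 5*w - 4 = 0, i.e. -(w + 1)*(w + 4) = 0, so they meet at w = -4, -1.
For w in [-4, -1], u = -w**2 - w - 7 is on the right; area = ∫[-4,-1] (-w**2 - 5*w - 4) dw = 9/2.

9/2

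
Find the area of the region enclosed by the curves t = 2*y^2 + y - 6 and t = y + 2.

Both boundary curves give t as a function of y, so integrate with respect to y. Setting them equal: 2*y^2 - 8 = 0, i.e. 2*(y - 2)*(y + 2) = 0, so they meet at y = -2, 2.
For y in [-2, 2], t = 2*y^2 + y - 6 is on the left; area = ∫[-2,2] (-(2*y^2 - 8)) dy = 64/3.

64/3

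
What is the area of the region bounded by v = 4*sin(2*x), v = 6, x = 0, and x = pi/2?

On [0, pi/2], (4*sin(2*x)) - (6) = 4*sin(2*x) - 6 is ≤ 0 throughout, so the area is a single integral of |4*sin(2*x) - 6|.
∫[0,pi/2] (4*sin(2*x) - 6) dx = 4 - 3*pi; the area of that piece is -4 + 3*pi.

-4 + 3*pi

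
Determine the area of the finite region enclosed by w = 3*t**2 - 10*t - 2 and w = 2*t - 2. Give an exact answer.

Set the curves equal: 3*t**2 - 10*t - 2 = 2*t - 2, so 3*t**2 - 12*t = 0, which factors as 3*t*(t - 4) = 0. The curves meet at t = 0, 4.
On [0, 4], w = 2*t - 2 is on top; that piece has area ∫[0,4] (-(3*t**2 - 12*t)) dt = 32.

32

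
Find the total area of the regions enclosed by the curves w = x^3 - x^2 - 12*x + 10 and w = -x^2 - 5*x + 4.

131/4

Set the curves equal: x^3 - x^2 - 12*x + 10 = -x^2 - 5*x + 4, so x^3 - 7*x + 6 = 0, which factors as (x - 2)*(x - 1)*(x + 3) = 0. The curves meet at x = -3, 1, 2.
On [-3, 1], w = x^3 - x^2 - 12*x + 10 is on top; that piece has area ∫[-3,1] (x^3 - 7*x + 6) dx = 32.
On [1, 2], w = -x^2 - 5*x + 4 is on top; that piece has area ∫[1,2] (-(x^3 - 7*x + 6)) dx = 3/4.
Total enclosed area = 32 + 3/4 = 131/4.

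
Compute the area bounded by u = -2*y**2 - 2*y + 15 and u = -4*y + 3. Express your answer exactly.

125/3

Both boundary curves give u as a function of y, so integrate with respect to y. Setting them equal: -2*y**2 + 2*y + 12 = 0, i.e. -2*(y - 3)*(y + 2) = 0, so they meet at y = -2, 3.
For y in [-2, 3], u = -2*y**2 - 2*y + 15 is on the right; area = ∫[-2,3] (-2*y**2 + 2*y + 12) dy = 125/3.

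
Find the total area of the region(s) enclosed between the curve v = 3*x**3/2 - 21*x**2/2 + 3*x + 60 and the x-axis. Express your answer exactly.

1741/8

The curve meets the x-axis where 3*x**3/2 - 21*x**2/2 + 3*x + 60 = 0, i.e. 3*(x - 5)*(x - 4)*(x + 2)/2 = 0, at x = -2, 4, 5.
On [-2, 4] the curve lies above the axis; ∫[-2,4] (3*x**3/2 - 21*x**2/2 + 3*x + 60) dx = 216, giving area 216.
On [4, 5] the curve lies below the axis; ∫[4,5] (3*x**3/2 - 21*x**2/2 + 3*x + 60) dx = -13/8, giving area 13/8.
Total area = 216 + 13/8 = 1741/8.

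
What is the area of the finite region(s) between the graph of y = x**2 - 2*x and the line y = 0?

4/3

The curve meets the x-axis where x**2 - 2*x = 0, i.e. x*(x - 2) = 0, at x = 0, 2.
On [0, 2] the curve lies below the axis; ∫[0,2] (x**2 - 2*x) dx = -4/3, giving area 4/3.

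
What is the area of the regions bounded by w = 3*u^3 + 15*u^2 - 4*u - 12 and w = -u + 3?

148

Set the curves equal: 3*u^3 + 15*u^2 - 4*u - 12 = -u + 3, so 3*u^3 + 15*u^2 - 3*u - 15 = 0, which factors as 3*(u - 1)*(u + 1)*(u + 5) = 0. The curves meet at u = -5, -1, 1.
On [-5, -1], w = 3*u^3 + 15*u^2 - 4*u - 12 is on top; that piece has area ∫[-5,-1] (3*u^3 + 15*u^2 - 3*u - 15) du = 128.
On [-1, 1], w = -u + 3 is on top; that piece has area ∫[-1,1] (-(3*u^3 + 15*u^2 - 3*u - 15)) du = 20.
Total enclosed area = 128 + 20 = 148.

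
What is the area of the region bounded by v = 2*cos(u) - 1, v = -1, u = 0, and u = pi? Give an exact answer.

4

The difference (2*cos(u) - 1) - (-1) = 2*cos(u) changes sign at u = pi/2 inside [0, pi], so split the integral there.
∫[0,pi/2] (2*cos(u)) du = 2.
∫[pi/2,pi] (2*cos(u)) du = -2; the area of that piece is 2.
Total area = 2 + 2 = 4.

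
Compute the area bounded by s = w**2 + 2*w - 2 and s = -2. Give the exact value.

Both boundary curves give s as a function of w, so integrate with respect to w. Setting them equal: w**2 + 2*w = 0, i.e. w*(w + 2) = 0, so they meet at w = -2, 0.
For w in [-2, 0], s = w**2 + 2*w - 2 is on the left; area = ∫[-2,0] (-(w**2 + 2*w)) dw = 4/3.

4/3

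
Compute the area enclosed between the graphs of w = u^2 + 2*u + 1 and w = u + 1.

Set the curves equal: u^2 + 2*u + 1 = u + 1, so u^2 + u = 0, which factors as u*(u + 1) = 0. The curves meet at u = -1, 0.
On [-1, 0], w = u + 1 is on top; that piece has area ∫[-1,0] (-(u^2 + u)) du = 1/6.

1/6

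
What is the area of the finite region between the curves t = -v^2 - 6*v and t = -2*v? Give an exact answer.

32/3

Both boundary curves give t as a function of v, so integrate with respect to v. Setting them equal: -v^2 - 4*v = 0, i.e. -v*(v + 4) = 0, so they meet at v = -4, 0.
For v in [-4, 0], t = -v^2 - 6*v is on the right; area = ∫[-4,0] (-v^2 - 4*v) dv = 32/3.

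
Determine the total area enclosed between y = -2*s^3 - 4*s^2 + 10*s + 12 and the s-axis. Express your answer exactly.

253/6

The curve meets the s-axis where -2*s^3 - 4*s^2 + 10*s + 12 = 0, i.e. -2*(s - 2)*(s + 1)*(s + 3) = 0, at s = -3, -1, 2.
On [-3, -1] the curve lies below the axis; ∫[-3,-1] (-2*s^3 - 4*s^2 + 10*s + 12) ds = -32/3, giving area 32/3.
On [-1, 2] the curve lies above the axis; ∫[-1,2] (-2*s^3 - 4*s^2 + 10*s + 12) ds = 63/2, giving area 63/2.
Total area = 32/3 + 63/2 = 253/6.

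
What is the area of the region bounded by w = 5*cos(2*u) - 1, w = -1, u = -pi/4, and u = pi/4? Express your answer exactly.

On [-pi/4, pi/4], (5*cos(2*u) - 1) - (-1) = 5*cos(2*u) is ≥ 0 throughout, so the area is a single integral of |5*cos(2*u)|.
∫[-pi/4,pi/4] (5*cos(2*u)) du = 5.

5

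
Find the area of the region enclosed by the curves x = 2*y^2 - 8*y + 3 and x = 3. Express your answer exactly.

64/3

Both boundary curves give x as a function of y, so integrate with respect to y. Setting them equal: 2*y^2 - 8*y = 0, i.e. 2*y*(y - 4) = 0, so they meet at y = 0, 4.
For y in [0, 4], x = 2*y^2 - 8*y + 3 is on the left; area = ∫[0,4] (-(2*y^2 - 8*y)) dy = 64/3.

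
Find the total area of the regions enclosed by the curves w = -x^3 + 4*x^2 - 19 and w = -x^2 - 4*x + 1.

Set the curves equal: -x^3 + 4*x^2 - 19 = -x^2 - 4*x + 1, so -x^3 + 5*x^2 + 4*x - 20 = 0, which factors as -(x - 5)*(x - 2)*(x + 2) = 0. The curves meet at x = -2, 2, 5.
On [-2, 2], w = -x^2 - 4*x + 1 is on top; that piece has area ∫[-2,2] (-(-x^3 + 5*x^2 + 4*x - 20)) dx = 160/3.
On [2, 5], w = -x^3 + 4*x^2 - 19 is on top; that piece has area ∫[2,5] (-x^3 + 5*x^2 + 4*x - 20) dx = 99/4.
Total enclosed area = 160/3 + 99/4 = 937/12.

937/12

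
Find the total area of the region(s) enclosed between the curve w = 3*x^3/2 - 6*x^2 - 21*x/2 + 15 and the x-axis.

937/8

The curve meets the x-axis where 3*x^3/2 - 6*x^2 - 21*x/2 + 15 = 0, i.e. 3*(x - 5)*(x - 1)*(x + 2)/2 = 0, at x = -2, 1, 5.
On [-2, 1] the curve lies above the axis; ∫[-2,1] (3*x^3/2 - 6*x^2 - 21*x/2 + 15) dx = 297/8, giving area 297/8.
On [1, 5] the curve lies below the axis; ∫[1,5] (3*x^3/2 - 6*x^2 - 21*x/2 + 15) dx = -80, giving area 80.
Total area = 297/8 + 80 = 937/8.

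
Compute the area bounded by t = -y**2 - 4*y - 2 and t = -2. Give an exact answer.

Both boundary curves give t as a function of y, so integrate with respect to y. Setting them equal: -y**2 - 4*y = 0, i.e. -y*(y + 4) = 0, so they meet at y = -4, 0.
For y in [-4, 0], t = -y**2 - 4*y - 2 is on the right; area = ∫[-4,0] (-y**2 - 4*y) dy = 32/3.

32/3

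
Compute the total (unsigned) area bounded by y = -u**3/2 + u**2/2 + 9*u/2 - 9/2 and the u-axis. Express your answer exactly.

74/3

The curve meets the u-axis where -u**3/2 + u**2/2 + 9*u/2 - 9/2 = 0, i.e. -(u - 3)*(u - 1)*(u + 3)/2 = 0, at u = -3, 1, 3.
On [-3, 1] the curve lies below the axis; ∫[-3,1] (-u**3/2 + u**2/2 + 9*u/2 - 9/2) du = -64/3, giving area 64/3.
On [1, 3] the curve lies above the axis; ∫[1,3] (-u**3/2 + u**2/2 + 9*u/2 - 9/2) du = 10/3, giving area 10/3.
Total area = 64/3 + 10/3 = 74/3.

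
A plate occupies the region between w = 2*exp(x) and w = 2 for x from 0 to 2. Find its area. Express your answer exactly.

-6 + 2*exp(2)

On [0, 2], (2*exp(x)) - (2) = 2*exp(x) - 2 is ≥ 0 throughout, so the area is a single integral of |2*exp(x) - 2|.
∫[0,2] (2*exp(x) - 2) dx = -6 + 2*exp(2).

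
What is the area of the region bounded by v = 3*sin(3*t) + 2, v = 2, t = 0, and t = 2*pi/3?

4

The difference (3*sin(3*t) + 2) - (2) = 3*sin(3*t) changes sign at t = pi/3 inside [0, 2*pi/3], so split the integral there.
∫[0,pi/3] (3*sin(3*t)) dt = 2.
∫[pi/3,2*pi/3] (3*sin(3*t)) dt = -2; the area of that piece is 2.
Total area = 2 + 2 = 4.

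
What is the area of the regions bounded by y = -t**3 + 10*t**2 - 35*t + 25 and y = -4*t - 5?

37/12

Set the curves equal: -t**3 + 10*t**2 - 35*t + 25 = -4*t - 5, so -t**3 + 10*t**2 - 31*t + 30 = 0, which factors as -(t - 5)*(t - 3)*(t - 2) = 0. The curves meet at t = 2, 3, 5.
On [2, 3], y = -4*t - 5 is on top; that piece has area ∫[2,3] (-(-t**3 + 10*t**2 - 31*t + 30)) dt = 5/12.
On [3, 5], y = -t**3 + 10*t**2 - 35*t + 25 is on top; that piece has area ∫[3,5] (-t**3 + 10*t**2 - 31*t + 30) dt = 8/3.
Total enclosed area = 5/12 + 8/3 = 37/12.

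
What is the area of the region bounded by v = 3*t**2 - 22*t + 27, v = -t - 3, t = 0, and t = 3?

The difference (3*t**2 - 22*t + 27) - (-t - 3) = 3*t**2 - 21*t + 30 changes sign at t = 2 inside [0, 3], so split the integral there.
∫[0,2] (3*t**2 - 21*t + 30) dt = 26.
∫[2,3] (3*t**2 - 21*t + 30) dt = -7/2; the area of that piece is 7/2.
Total area = 26 + 7/2 = 59/2.

59/2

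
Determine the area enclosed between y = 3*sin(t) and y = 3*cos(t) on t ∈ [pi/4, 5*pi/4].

On [pi/4, 5*pi/4], (3*sin(t)) - (3*cos(t)) = 3*sin(t) - 3*cos(t) is ≥ 0 throughout, so the area is a single integral of |3*sin(t) - 3*cos(t)|.
∫[pi/4,5*pi/4] (3*sin(t) - 3*cos(t)) dt = 6*sqrt(2).

6*sqrt(2)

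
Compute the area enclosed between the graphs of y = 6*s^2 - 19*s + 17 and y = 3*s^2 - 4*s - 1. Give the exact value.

1/2

Set the curves equal: 6*s^2 - 19*s + 17 = 3*s^2 - 4*s - 1, so 3*s^2 - 15*s + 18 = 0, which factors as 3*(s - 3)*(s - 2) = 0. The curves meet at s = 2, 3.
On [2, 3], y = 3*s^2 - 4*s - 1 is on top; that piece has area ∫[2,3] (-(3*s^2 - 15*s + 18)) ds = 1/2.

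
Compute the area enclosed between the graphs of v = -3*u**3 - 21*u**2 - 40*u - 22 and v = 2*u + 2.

37/4

Set the curves equal: -3*u**3 - 21*u**2 - 40*u - 22 = 2*u + 2, so -3*u**3 - 21*u**2 - 42*u - 24 = 0, which factors as -3*(u + 1)*(u + 2)*(u + 4) = 0. The curves meet at u = -4, -2, -1.
On [-4, -2], v = 2*u + 2 is on top; that piece has area ∫[-4,-2] (-(-3*u**3 - 21*u**2 - 42*u - 24)) du = 8.
On [-2, -1], v = -3*u**3 - 21*u**2 - 40*u - 22 is on top; that piece has area ∫[-2,-1] (-3*u**3 - 21*u**2 - 42*u - 24) du = 5/4.
Total enclosed area = 8 + 5/4 = 37/4.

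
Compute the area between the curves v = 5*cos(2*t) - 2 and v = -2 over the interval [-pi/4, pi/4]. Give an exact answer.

On [-pi/4, pi/4], (5*cos(2*t) - 2) - (-2) = 5*cos(2*t) is ≥ 0 throughout, so the area is a single integral of |5*cos(2*t)|.
∫[-pi/4,pi/4] (5*cos(2*t)) dt = 5.

5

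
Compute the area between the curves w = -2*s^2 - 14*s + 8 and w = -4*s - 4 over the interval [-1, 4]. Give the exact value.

The difference (-2*s^2 - 14*s + 8) - (-4*s - 4) = -2*s^2 - 10*s + 12 changes sign at s = 1 inside [-1, 4], so split the integral there.
∫[-1,1] (-2*s^2 - 10*s + 12) ds = 68/3.
∫[1,4] (-2*s^2 - 10*s + 12) ds = -81; the area of that piece is 81.
Total area = 68/3 + 81 = 311/3.

311/3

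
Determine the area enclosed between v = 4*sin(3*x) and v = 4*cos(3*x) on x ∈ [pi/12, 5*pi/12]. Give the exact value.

On [pi/12, 5*pi/12], (4*sin(3*x)) - (4*cos(3*x)) = 4*sin(3*x) - 4*cos(3*x) is ≥ 0 throughout, so the area is a single integral of |4*sin(3*x) - 4*cos(3*x)|.
∫[pi/12,5*pi/12] (4*sin(3*x) - 4*cos(3*x)) dx = 8*sqrt(2)/3.

8*sqrt(2)/3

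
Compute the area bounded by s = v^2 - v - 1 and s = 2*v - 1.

Both boundary curves give s as a function of v, so integrate with respect to v. Setting them equal: v^2 - 3*v = 0, i.e. v*(v - 3) = 0, so they meet at v = 0, 3.
For v in [0, 3], s = v^2 - v - 1 is on the left; area = ∫[0,3] (-(v^2 - 3*v)) dv = 9/2.

9/2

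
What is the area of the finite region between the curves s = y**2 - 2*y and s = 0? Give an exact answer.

4/3

Both boundary curves give s as a function of y, so integrate with respect to y. Setting them equal: y**2 - 2*y = 0, i.e. y*(y - 2) = 0, so they meet at y = 0, 2.
For y in [0, 2], s = y**2 - 2*y is on the left; area = ∫[0,2] (-(y**2 - 2*y)) dy = 4/3.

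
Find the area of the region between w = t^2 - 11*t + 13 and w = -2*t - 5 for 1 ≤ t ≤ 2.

On [1, 2], (t^2 - 11*t + 13) - (-2*t - 5) = t^2 - 9*t + 18 is ≥ 0 throughout, so the area is a single integral of |t^2 - 9*t + 18|.
∫[1,2] (t^2 - 9*t + 18) dt = 41/6.

41/6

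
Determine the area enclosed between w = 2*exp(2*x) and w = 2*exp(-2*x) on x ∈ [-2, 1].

-4 + exp(-4) + exp(-2) + exp(2) + exp(4)

The difference (2*exp(2*x)) - (2*exp(-2*x)) = 2*exp(2*x) - 2*exp(-2*x) changes sign at x = 0 inside [-2, 1], so split the integral there.
∫[-2,0] (2*exp(2*x) - 2*exp(-2*x)) dx = -exp(4) - exp(-4) + 2; the area of that piece is -2 + exp(-4) + exp(4).
∫[0,1] (2*exp(2*x) - 2*exp(-2*x)) dx = -2 + exp(-2) + exp(2).
Total area = (-2 + exp(-4) + exp(4)) + (-2 + exp(-2) + exp(2)) = -4 + exp(-4) + exp(-2) + exp(2) + exp(4).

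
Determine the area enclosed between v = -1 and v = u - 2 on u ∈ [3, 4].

5/2

On [3, 4], (-1) - (u - 2) = -u + 1 is ≤ 0 throughout, so the area is a single integral of |-u + 1|.
∫[3,4] (-u + 1) du = -5/2; the area of that piece is 5/2.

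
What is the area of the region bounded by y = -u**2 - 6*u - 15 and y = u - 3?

Set the curves equal: -u**2 - 6*u - 15 = u - 3, so -u**2 - 7*u - 12 = 0, which factors as -(u + 3)*(u + 4) = 0. The curves meet at u = -4, -3.
On [-4, -3], y = -u**2 - 6*u - 15 is on top; that piece has area ∫[-4,-3] (-u**2 - 7*u - 12) du = 1/6.

1/6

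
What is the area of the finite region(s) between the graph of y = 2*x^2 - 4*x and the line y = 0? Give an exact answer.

The curve meets the x-axis where 2*x^2 - 4*x = 0, i.e. 2*x*(x - 2) = 0, at x = 0, 2.
On [0, 2] the curve lies below the axis; ∫[0,2] (2*x^2 - 4*x) dx = -8/3, giving area 8/3.

8/3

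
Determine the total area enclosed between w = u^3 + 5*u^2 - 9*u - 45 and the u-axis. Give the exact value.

568/3

The curve meets the u-axis where u^3 + 5*u^2 - 9*u - 45 = 0, i.e. (u - 3)*(u + 3)*(u + 5) = 0, at u = -5, -3, 3.
On [-5, -3] the curve lies above the axis; ∫[-5,-3] (u^3 + 5*u^2 - 9*u - 45) du = 28/3, giving area 28/3.
On [-3, 3] the curve lies below the axis; ∫[-3,3] (u^3 + 5*u^2 - 9*u - 45) du = -180, giving area 180.
Total area = 28/3 + 180 = 568/3.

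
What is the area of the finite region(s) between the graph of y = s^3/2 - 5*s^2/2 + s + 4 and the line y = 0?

253/24

The curve meets the s-axis where s^3/2 - 5*s^2/2 + s + 4 = 0, i.e. (s - 4)*(s - 2)*(s + 1)/2 = 0, at s = -1, 2, 4.
On [-1, 2] the curve lies above the axis; ∫[-1,2] (s^3/2 - 5*s^2/2 + s + 4) ds = 63/8, giving area 63/8.
On [2, 4] the curve lies below the axis; ∫[2,4] (s^3/2 - 5*s^2/2 + s + 4) ds = -8/3, giving area 8/3.
Total area = 63/8 + 8/3 = 253/24.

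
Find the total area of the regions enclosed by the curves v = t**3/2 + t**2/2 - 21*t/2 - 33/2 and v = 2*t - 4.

Set the curves equal: t**3/2 + t**2/2 - 21*t/2 - 33/2 = 2*t - 4, so t**3/2 + t**2/2 - 25*t/2 - 25/2 = 0, which factors as (t - 5)*(t + 1)*(t + 5)/2 = 0. The curves meet at t = -5, -1, 5.
On [-5, -1], v = t**3/2 + t**2/2 - 21*t/2 - 33/2 is on top; that piece has area ∫[-5,-1] (t**3/2 + t**2/2 - 25*t/2 - 25/2) dt = 128/3.
On [-1, 5], v = 2*t - 4 is on top; that piece has area ∫[-1,5] (-(t**3/2 + t**2/2 - 25*t/2 - 25/2)) dt = 126.
Total enclosed area = 128/3 + 126 = 506/3.

506/3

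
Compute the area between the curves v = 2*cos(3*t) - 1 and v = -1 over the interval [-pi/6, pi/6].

4/3

On [-pi/6, pi/6], (2*cos(3*t) - 1) - (-1) = 2*cos(3*t) is ≥ 0 throughout, so the area is a single integral of |2*cos(3*t)|.
∫[-pi/6,pi/6] (2*cos(3*t)) dt = 4/3.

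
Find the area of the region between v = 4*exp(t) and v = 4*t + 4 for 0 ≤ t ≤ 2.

On [0, 2], (4*exp(t)) - (4*t + 4) = -4*t + 4*exp(t) - 4 is ≥ 0 throughout, so the area is a single integral of |-4*t + 4*exp(t) - 4|.
∫[0,2] (-4*t + 4*exp(t) - 4) dt = -20 + 4*exp(2).

-20 + 4*exp(2)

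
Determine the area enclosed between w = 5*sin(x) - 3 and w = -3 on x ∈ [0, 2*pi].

The difference (5*sin(x) - 3) - (-3) = 5*sin(x) changes sign at x = pi inside [0, 2*pi], so split the integral there.
∫[0,pi] (5*sin(x)) dx = 10.
∫[pi,2*pi] (5*sin(x)) dx = -10; the area of that piece is 10.
Total area = 10 + 10 = 20.

20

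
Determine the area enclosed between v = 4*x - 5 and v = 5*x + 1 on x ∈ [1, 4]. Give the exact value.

On [1, 4], (4*x - 5) - (5*x + 1) = -x - 6 is ≤ 0 throughout, so the area is a single integral of |-x - 6|.
∫[1,4] (-x - 6) dx = -51/2; the area of that piece is 51/2.

51/2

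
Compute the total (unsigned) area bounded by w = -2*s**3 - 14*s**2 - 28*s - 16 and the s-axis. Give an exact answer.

37/6

The curve meets the s-axis where -2*s**3 - 14*s**2 - 28*s - 16 = 0, i.e. -2*(s + 1)*(s + 2)*(s + 4) = 0, at s = -4, -2, -1.
On [-4, -2] the curve lies below the axis; ∫[-4,-2] (-2*s**3 - 14*s**2 - 28*s - 16) ds = -16/3, giving area 16/3.
On [-2, -1] the curve lies above the axis; ∫[-2,-1] (-2*s**3 - 14*s**2 - 28*s - 16) ds = 5/6, giving area 5/6.
Total area = 16/3 + 5/6 = 37/6.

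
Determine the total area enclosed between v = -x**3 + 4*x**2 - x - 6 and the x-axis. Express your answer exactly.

71/6

The curve meets the x-axis where -x**3 + 4*x**2 - x - 6 = 0, i.e. -(x - 3)*(x - 2)*(x + 1) = 0, at x = -1, 2, 3.
On [-1, 2] the curve lies below the axis; ∫[-1,2] (-x**3 + 4*x**2 - x - 6) dx = -45/4, giving area 45/4.
On [2, 3] the curve lies above the axis; ∫[2,3] (-x**3 + 4*x**2 - x - 6) dx = 7/12, giving area 7/12.
Total area = 45/4 + 7/12 = 71/6.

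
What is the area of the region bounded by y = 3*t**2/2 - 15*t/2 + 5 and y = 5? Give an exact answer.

125/4

Set the curves equal: 3*t**2/2 - 15*t/2 + 5 = 5, so 3*t**2/2 - 15*t/2 = 0, which factors as 3*t*(t - 5)/2 = 0. The curves meet at t = 0, 5.
On [0, 5], y = 5 is on top; that piece has area ∫[0,5] (-(3*t**2/2 - 15*t/2)) dt = 125/4.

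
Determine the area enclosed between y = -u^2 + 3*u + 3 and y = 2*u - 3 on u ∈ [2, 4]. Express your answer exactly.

The difference (-u^2 + 3*u + 3) - (2*u - 3) = -u^2 + u + 6 changes sign at u = 3 inside [2, 4], so split the integral there.
∫[2,3] (-u^2 + u + 6) du = 13/6.
∫[3,4] (-u^2 + u + 6) du = -17/6; the area of that piece is 17/6.
Total area = 13/6 + 17/6 = 5.

5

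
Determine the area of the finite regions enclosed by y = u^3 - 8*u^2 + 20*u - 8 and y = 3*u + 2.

71/6

Set the curves equal: u^3 - 8*u^2 + 20*u - 8 = 3*u + 2, so u^3 - 8*u^2 + 17*u - 10 = 0, which factors as (u - 5)*(u - 2)*(u - 1) = 0. The curves meet at u = 1, 2, 5.
On [1, 2], y = u^3 - 8*u^2 + 20*u - 8 is on top; that piece has area ∫[1,2] (u^3 - 8*u^2 + 17*u - 10) du = 7/12.
On [2, 5], y = 3*u + 2 is on top; that piece has area ∫[2,5] (-(u^3 - 8*u^2 + 17*u - 10)) du = 45/4.
Total enclosed area = 7/12 + 45/4 = 71/6.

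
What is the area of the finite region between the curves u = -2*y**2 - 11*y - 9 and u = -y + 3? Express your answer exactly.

Both boundary curves give u as a function of y, so integrate with respect to y. Setting them equal: -2*y**2 - 10*y - 12 = 0, i.e. -2*(y + 2)*(y + 3) = 0, so they meet at y = -3, -2.
For y in [-3, -2], u = -2*y**2 - 11*y - 9 is on the right; area = ∫[-3,-2] (-2*y**2 - 10*y - 12) dy = 1/3.

1/3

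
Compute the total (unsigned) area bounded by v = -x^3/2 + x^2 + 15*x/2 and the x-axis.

The curve meets the x-axis where -x^3/2 + x^2 + 15*x/2 = 0, i.e. -x*(x - 5)*(x + 3)/2 = 0, at x = -3, 0, 5.
On [-3, 0] the curve lies below the axis; ∫[-3,0] (-x^3/2 + x^2 + 15*x/2) dx = -117/8, giving area 117/8.
On [0, 5] the curve lies above the axis; ∫[0,5] (-x^3/2 + x^2 + 15*x/2) dx = 1375/24, giving area 1375/24.
Total area = 117/8 + 1375/24 = 863/12.

863/12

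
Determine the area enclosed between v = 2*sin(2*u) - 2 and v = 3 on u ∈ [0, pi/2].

On [0, pi/2], (2*sin(2*u) - 2) - (3) = 2*sin(2*u) - 5 is ≤ 0 throughout, so the area is a single integral of |2*sin(2*u) - 5|.
∫[0,pi/2] (2*sin(2*u) - 5) du = 2 - 5*pi/2; the area of that piece is -2 + 5*pi/2.

-2 + 5*pi/2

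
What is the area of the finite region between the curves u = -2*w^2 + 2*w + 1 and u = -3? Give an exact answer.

Both boundary curves give u as a function of w, so integrate with respect to w. Setting them equal: -2*w^2 + 2*w + 4 = 0, i.e. -2*(w - 2)*(w + 1) = 0, so they meet at w = -1, 2.
For w in [-1, 2], u = -2*w^2 + 2*w + 1 is on the right; area = ∫[-1,2] (-2*w^2 + 2*w + 4) dw = 9.

9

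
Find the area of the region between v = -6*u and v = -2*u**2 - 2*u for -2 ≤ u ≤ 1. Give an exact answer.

The difference (-6*u) - (-2*u**2 - 2*u) = 2*u**2 - 4*u changes sign at u = 0 inside [-2, 1], so split the integral there.
∫[-2,0] (2*u**2 - 4*u) du = 40/3.
∫[0,1] (2*u**2 - 4*u) du = -4/3; the area of that piece is 4/3.
Total area = 40/3 + 4/3 = 44/3.

44/3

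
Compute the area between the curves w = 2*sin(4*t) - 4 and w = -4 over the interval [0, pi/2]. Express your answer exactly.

The difference (2*sin(4*t) - 4) - (-4) = 2*sin(4*t) changes sign at t = pi/4 inside [0, pi/2], so split the integral there.
∫[0,pi/4] (2*sin(4*t)) dt = 1.
∫[pi/4,pi/2] (2*sin(4*t)) dt = -1; the area of that piece is 1.
Total area = 1 + 1 = 2.

2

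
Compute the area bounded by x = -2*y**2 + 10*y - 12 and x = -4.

9

Both boundary curves give x as a function of y, so integrate with respect to y. Setting them equal: -2*y**2 + 10*y - 8 = 0, i.e. -2*(y - 4)*(y - 1) = 0, so they meet at y = 1, 4.
For y in [1, 4], x = -2*y**2 + 10*y - 12 is on the right; area = ∫[1,4] (-2*y**2 + 10*y - 8) dy = 9.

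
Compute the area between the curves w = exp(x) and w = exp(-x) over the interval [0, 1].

On [0, 1], (exp(x)) - (exp(-x)) = exp(x) - exp(-x) is ≥ 0 throughout, so the area is a single integral of |exp(x) - exp(-x)|.
∫[0,1] (exp(x) - exp(-x)) dx = -2 + exp(-1) + exp(1).

-2 + exp(-1) + exp(1)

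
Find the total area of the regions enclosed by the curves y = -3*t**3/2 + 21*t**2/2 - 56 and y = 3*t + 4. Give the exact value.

1741/8

Set the curves equal: -3*t**3/2 + 21*t**2/2 - 56 = 3*t + 4, so -3*t**3/2 + 21*t**2/2 - 3*t - 60 = 0, which factors as -3*(t - 5)*(t - 4)*(t + 2)/2 = 0. The curves meet at t = -2, 4, 5.
On [-2, 4], y = 3*t + 4 is on top; that piece has area ∫[-2,4] (-(-3*t**3/2 + 21*t**2/2 - 3*t - 60)) dt = 216.
On [4, 5], y = -3*t**3/2 + 21*t**2/2 - 56 is on top; that piece has area ∫[4,5] (-3*t**3/2 + 21*t**2/2 - 3*t - 60) dt = 13/8.
Total enclosed area = 216 + 13/8 = 1741/8.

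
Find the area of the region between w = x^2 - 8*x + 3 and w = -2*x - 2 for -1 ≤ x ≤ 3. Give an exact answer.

16

The difference (x^2 - 8*x + 3) - (-2*x - 2) = x^2 - 6*x + 5 changes sign at x = 1 inside [-1, 3], so split the integral there.
∫[-1,1] (x^2 - 6*x + 5) dx = 32/3.
∫[1,3] (x^2 - 6*x + 5) dx = -16/3; the area of that piece is 16/3.
Total area = 32/3 + 16/3 = 16.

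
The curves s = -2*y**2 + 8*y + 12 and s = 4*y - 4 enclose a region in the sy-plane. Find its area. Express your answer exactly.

72

Both boundary curves give s as a function of y, so integrate with respect to y. Setting them equal: -2*y**2 + 4*y + 16 = 0, i.e. -2*(y - 4)*(y + 2) = 0, so they meet at y = -2, 4.
For y in [-2, 4], s = -2*y**2 + 8*y + 12 is on the right; area = ∫[-2,4] (-2*y**2 + 4*y + 16) dy = 72.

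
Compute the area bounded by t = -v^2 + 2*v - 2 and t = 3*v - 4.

Both boundary curves give t as a function of v, so integrate with respect to v. Setting them equal: -v^2 - v + 2 = 0, i.e. -(v - 1)*(v + 2) = 0, so they meet at v = -2, 1.
For v in [-2, 1], t = -v^2 + 2*v - 2 is on the right; area = ∫[-2,1] (-v^2 - v + 2) dv = 9/2.

9/2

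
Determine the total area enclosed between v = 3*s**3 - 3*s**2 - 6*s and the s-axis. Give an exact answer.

The curve meets the s-axis where 3*s**3 - 3*s**2 - 6*s = 0, i.e. 3*s*(s - 2)*(s + 1) = 0, at s = -1, 0, 2.
On [-1, 0] the curve lies above the axis; ∫[-1,0] (3*s**3 - 3*s**2 - 6*s) ds = 5/4, giving area 5/4.
On [0, 2] the curve lies below the axis; ∫[0,2] (3*s**3 - 3*s**2 - 6*s) ds = -8, giving area 8.
Total area = 5/4 + 8 = 37/4.

37/4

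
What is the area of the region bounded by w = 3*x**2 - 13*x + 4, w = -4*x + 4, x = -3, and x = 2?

155/2

The difference (3*x**2 - 13*x + 4) - (-4*x + 4) = 3*x**2 - 9*x changes sign at x = 0 inside [-3, 2], so split the integral there.
∫[-3,0] (3*x**2 - 9*x) dx = 135/2.
∫[0,2] (3*x**2 - 9*x) dx = -10; the area of that piece is 10.
Total area = 135/2 + 10 = 155/2.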